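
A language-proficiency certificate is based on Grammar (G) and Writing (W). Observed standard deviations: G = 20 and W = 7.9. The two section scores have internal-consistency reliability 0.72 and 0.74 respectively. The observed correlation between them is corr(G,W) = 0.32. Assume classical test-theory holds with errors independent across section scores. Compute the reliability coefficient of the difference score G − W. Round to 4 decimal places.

Var(G−W) = 20² + 7.9² − 2·20·7.9·0.32 = 462.41 − 101.12 = 361.29.
Under uncorrelated errors the observed covariances equal the true-score covariances, so only the own-variance terms attenuate.
True-score variance = [20²·0.72 + 7.9²·0.74] − 101.12 = 334.183 − 101.12 = 233.063.
Reliability = 233.063 / 361.29 = 0.6451.

0.6451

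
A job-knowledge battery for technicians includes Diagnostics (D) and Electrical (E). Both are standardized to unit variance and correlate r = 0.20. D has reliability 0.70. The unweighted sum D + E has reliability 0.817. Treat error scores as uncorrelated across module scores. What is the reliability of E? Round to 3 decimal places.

0.861

Var(D+E) = 2 + 2·0.20 = 2.400.
True-score variance = ρ_D + ρ_E + 2·0.20, so 0.817 = (0.70 + ρ_E + 0.40) / 2.400.
ρ_E = 0.817·2.400 − 0.70 − 0.40 = 0.861.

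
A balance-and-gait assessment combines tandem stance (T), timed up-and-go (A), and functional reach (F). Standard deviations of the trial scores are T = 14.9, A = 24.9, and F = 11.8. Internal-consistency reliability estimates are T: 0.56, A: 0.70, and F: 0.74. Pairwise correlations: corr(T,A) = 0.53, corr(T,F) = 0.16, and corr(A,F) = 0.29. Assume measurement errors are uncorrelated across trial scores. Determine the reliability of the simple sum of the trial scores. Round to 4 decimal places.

0.8002

Var(T+A+F) = 14.9² + 24.9² + 11.8² + 2·[14.9·24.9·0.53 + 14.9·11.8·0.16 + 24.9·11.8·0.29] = 981.26 + 619.949 = 1601.21.
Under uncorrelated errors the observed covariances equal the true-score covariances, so only the own-variance terms attenuate.
True-score variance = [14.9²·0.56 + 24.9²·0.70 + 11.8²·0.74] + 619.949 = 661.37 + 619.949 = 1281.32.
Reliability = 1281.32 / 1601.21 = 0.8002.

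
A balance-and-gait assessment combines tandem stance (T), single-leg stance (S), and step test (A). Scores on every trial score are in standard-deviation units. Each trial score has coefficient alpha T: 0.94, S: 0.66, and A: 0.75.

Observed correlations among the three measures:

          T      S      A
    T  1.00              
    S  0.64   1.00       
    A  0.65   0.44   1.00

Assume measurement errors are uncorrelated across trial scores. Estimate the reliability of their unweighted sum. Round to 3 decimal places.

Var(T+S+A) = 3 + 2·[0.64 + 0.65 + 0.44] = 3 + 3.46 = 6.46.
Under uncorrelated errors the observed covariances equal the true-score covariances, so only the own-variance terms attenuate.
True-score variance = [0.94 + 0.66 + 0.75] + 3.46 = 2.35 + 3.46 = 5.81.
Reliability = 5.81 / 6.46 = 0.899.

0.899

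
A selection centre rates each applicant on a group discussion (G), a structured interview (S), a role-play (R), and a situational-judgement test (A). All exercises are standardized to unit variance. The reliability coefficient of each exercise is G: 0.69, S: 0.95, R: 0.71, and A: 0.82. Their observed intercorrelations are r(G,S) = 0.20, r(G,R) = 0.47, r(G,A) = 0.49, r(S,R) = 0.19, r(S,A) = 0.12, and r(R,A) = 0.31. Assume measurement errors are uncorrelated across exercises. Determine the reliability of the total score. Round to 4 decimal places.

Var(G+S+R+A) = 4 + 2·[0.20 + 0.47 + 0.49 + 0.19 + 0.12 + 0.31] = 4 + 3.56 = 7.56.
With uncorrelated errors the cross-covariances are all true-score covariance, so they carry over unchanged; only the diagonal terms shrink to ρᵢσᵢ².
True-score variance = [0.69 + 0.95 + 0.71 + 0.82] + 3.56 = 3.17 + 3.56 = 6.73.
Reliability = 6.73 / 7.56 = 0.8902.

0.8902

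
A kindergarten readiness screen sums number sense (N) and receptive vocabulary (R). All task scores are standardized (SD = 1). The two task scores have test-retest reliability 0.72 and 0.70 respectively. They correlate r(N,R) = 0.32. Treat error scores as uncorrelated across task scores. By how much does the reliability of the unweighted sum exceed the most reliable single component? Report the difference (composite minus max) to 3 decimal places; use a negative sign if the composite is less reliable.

Var(sum) = 2 + 0.64 = 2.64; true-score variance = 1.42 + 0.64 = 2.06; composite reliability = 0.7803.
Max component reliability = 0.7200.
Difference = 0.7803 − 0.7200 = 0.060.

0.060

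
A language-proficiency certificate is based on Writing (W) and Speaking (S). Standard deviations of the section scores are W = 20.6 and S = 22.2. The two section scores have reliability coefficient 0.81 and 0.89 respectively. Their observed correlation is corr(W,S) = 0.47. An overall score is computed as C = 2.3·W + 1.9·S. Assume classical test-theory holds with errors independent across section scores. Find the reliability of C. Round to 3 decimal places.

Var(C) = 2.3²·20.6² + 1.9²·22.2² + 2·[4.37·20.6·22.2·0.47] = 4024.02 + 1878.58 = 5902.6.
Because errors are independent across components, Cov(Tᵢ,Tⱼ) = Cov(Xᵢ,Xⱼ); the off-diagonal part of the true-score variance is the same as above.
True-score variance = [2.3²·20.6²·0.81 + 1.9²·22.2²·0.89] + 1878.58 = 3401.79 + 1878.58 = 5280.36.
Reliability = 5280.36 / 5902.6 = 0.895.

0.895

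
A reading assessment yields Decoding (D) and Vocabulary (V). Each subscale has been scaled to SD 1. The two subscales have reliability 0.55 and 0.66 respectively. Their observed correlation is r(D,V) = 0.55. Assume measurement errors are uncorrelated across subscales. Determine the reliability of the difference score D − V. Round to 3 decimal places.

0.122

Var(D−V) = 1 + 1 − 2·0.55 = 2 − 1.1 = 0.9.
With uncorrelated errors the cross-covariances are all true-score covariance, so they carry over unchanged; only the diagonal terms shrink to ρᵢσᵢ².
True-score variance = [0.55 + 0.66] − 1.1 = 1.21 − 1.1 = 0.11.
Reliability = 0.11 / 0.9 = 0.122.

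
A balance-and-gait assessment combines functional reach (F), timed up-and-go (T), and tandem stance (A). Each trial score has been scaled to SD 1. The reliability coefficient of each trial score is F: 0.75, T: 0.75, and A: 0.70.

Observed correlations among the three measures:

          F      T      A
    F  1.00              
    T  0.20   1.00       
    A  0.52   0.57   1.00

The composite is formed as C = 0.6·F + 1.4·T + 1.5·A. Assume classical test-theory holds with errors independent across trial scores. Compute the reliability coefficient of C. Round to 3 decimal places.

0.848

Var(C) = 0.6² + 1.4² + 1.5² + 2·[0.84·0.20 + 0.9·0.52 + 2.1·0.57] = 4.57 + 3.666 = 8.236.
With uncorrelated errors the cross-covariances are all true-score covariance, so they carry over unchanged; only the diagonal terms shrink to ρᵢσᵢ².
True-score variance = [0.6²·0.75 + 1.4²·0.75 + 1.5²·0.70] + 3.666 = 3.315 + 3.666 = 6.981.
Reliability = 6.981 / 8.236 = 0.848.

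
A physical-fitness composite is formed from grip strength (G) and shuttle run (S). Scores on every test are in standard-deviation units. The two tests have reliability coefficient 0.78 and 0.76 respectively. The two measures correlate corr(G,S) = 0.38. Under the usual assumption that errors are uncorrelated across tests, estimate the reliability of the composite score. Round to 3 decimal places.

Var(G+S) = 2 + 2·[0.38] = 2 + 0.76 = 2.76.
Because errors are independent across components, Cov(Tᵢ,Tⱼ) = Cov(Xᵢ,Xⱼ); the off-diagonal part of the true-score variance is the same as above.
True-score variance = [0.78 + 0.76] + 0.76 = 1.54 + 0.76 = 2.3.
Reliability = 2.3 / 2.76 = 0.833.

0.833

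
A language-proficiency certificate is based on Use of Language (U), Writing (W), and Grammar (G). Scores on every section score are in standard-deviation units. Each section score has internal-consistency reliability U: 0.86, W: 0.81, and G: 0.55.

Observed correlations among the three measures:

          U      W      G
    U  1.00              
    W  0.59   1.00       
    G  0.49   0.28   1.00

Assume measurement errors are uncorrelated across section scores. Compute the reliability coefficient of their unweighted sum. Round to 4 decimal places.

Var(U+W+G) = 3 + 2·[0.59 + 0.49 + 0.28] = 3 + 2.72 = 5.72.
With uncorrelated errors the cross-covariances are all true-score covariance, so they carry over unchanged; only the diagonal terms shrink to ρᵢσᵢ².
True-score variance = [0.86 + 0.81 + 0.55] + 2.72 = 2.22 + 2.72 = 4.94.
Reliability = 4.94 / 5.72 = 0.8636.

0.8636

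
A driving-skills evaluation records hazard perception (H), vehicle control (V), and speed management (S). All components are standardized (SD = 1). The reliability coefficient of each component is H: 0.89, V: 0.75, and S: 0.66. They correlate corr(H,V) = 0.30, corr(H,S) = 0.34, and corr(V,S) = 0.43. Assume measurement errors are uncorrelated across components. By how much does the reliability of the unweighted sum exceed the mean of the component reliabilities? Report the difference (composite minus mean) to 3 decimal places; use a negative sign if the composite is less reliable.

Var(sum) = 3 + 2.14 = 5.14; true-score variance = 2.3 + 2.14 = 4.44; composite reliability = 0.8638.
Mean component reliability = 0.7667.
Difference = 0.8638 − 0.7667 = 0.097.

0.097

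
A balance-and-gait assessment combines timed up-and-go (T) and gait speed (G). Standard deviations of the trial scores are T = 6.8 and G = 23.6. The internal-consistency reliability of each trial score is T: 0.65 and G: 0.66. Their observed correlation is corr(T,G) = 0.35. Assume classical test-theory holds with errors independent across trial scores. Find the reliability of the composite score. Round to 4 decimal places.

0.7127

Var(T+G) = 6.8² + 23.6² + 2·[6.8·23.6·0.35] = 603.2 + 112.336 = 715.536.
With uncorrelated errors the cross-covariances are all true-score covariance, so they carry over unchanged; only the diagonal terms shrink to ρᵢσᵢ².
True-score variance = [6.8²·0.65 + 23.6²·0.66] + 112.336 = 397.65 + 112.336 = 509.986.
Reliability = 509.986 / 715.536 = 0.7127.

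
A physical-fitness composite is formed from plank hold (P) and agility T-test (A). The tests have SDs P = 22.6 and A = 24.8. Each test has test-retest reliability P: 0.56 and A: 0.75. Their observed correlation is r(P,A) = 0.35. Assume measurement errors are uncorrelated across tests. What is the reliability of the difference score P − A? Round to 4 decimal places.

0.4840

Var(P−A) = 22.6² + 24.8² − 2·22.6·24.8·0.35 = 1125.8 − 392.336 = 733.464.
Under uncorrelated errors the observed covariances equal the true-score covariances, so only the own-variance terms attenuate.
True-score variance = [22.6²·0.56 + 24.8²·0.75] − 392.336 = 747.306 − 392.336 = 354.97.
Reliability = 354.97 / 733.464 = 0.4840.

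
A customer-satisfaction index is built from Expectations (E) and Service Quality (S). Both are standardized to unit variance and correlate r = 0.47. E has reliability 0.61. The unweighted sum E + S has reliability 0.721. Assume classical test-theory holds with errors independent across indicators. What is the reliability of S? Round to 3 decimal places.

Var(E+S) = 2 + 2·0.47 = 2.940.
True-score variance = ρ_E + ρ_S + 2·0.47, so 0.721 = (0.61 + ρ_S + 0.94) / 2.940.
ρ_S = 0.721·2.940 − 0.61 − 0.94 = 0.570.

0.570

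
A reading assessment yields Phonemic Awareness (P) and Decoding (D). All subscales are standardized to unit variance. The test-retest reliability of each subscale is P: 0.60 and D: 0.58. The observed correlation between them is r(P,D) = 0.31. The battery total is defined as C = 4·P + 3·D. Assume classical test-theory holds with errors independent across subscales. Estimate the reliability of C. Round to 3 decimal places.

0.686

Var(C) = 4² + 3² + 2·[12·0.31] = 25 + 7.44 = 32.44.
With uncorrelated errors the cross-covariances are all true-score covariance, so they carry over unchanged; only the diagonal terms shrink to ρᵢσᵢ².
True-score variance = [4²·0.60 + 3²·0.58] + 7.44 = 14.82 + 7.44 = 22.26.
Reliability = 22.26 / 32.44 = 0.686.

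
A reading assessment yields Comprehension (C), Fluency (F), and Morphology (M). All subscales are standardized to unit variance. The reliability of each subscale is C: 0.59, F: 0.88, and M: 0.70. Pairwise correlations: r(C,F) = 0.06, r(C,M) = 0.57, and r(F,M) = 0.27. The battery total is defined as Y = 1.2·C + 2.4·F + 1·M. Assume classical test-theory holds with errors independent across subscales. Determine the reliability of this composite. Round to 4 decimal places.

0.8589

Var(Y) = 1.2² + 2.4² + 1 + 2·[2.88·0.06 + 1.2·0.57 + 2.4·0.27] = 8.2 + 3.0096 = 11.2096.
Because errors are independent across components, Cov(Tᵢ,Tⱼ) = Cov(Xᵢ,Xⱼ); the off-diagonal part of the true-score variance is the same as above.
True-score variance = [1.2²·0.59 + 2.4²·0.88 + 0.70] + 3.0096 = 6.6184 + 3.0096 = 9.628.
Reliability = 9.628 / 11.2096 = 0.8589.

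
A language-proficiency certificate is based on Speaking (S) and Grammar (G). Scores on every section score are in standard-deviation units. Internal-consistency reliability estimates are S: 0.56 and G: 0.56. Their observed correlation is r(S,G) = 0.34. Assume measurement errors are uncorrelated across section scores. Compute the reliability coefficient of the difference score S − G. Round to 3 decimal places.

0.333

Var(S−G) = 1 + 1 − 2·0.34 = 2 − 0.68 = 1.32.
With uncorrelated errors the cross-covariances are all true-score covariance, so they carry over unchanged; only the diagonal terms shrink to ρᵢσᵢ².
True-score variance = [0.56 + 0.56] − 0.68 = 1.12 − 0.68 = 0.44.
Reliability = 0.44 / 1.32 = 0.333.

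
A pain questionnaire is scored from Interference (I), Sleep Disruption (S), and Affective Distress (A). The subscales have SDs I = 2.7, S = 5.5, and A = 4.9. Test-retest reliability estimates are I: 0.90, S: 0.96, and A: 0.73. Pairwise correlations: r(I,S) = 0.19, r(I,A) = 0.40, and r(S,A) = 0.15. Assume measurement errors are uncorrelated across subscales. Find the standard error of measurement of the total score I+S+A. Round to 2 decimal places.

Var(total) = 61.55 + 24.312 = 85.862.
True-score variance = 53.1283 + 24.312 = 77.4403, so reliability = 0.9019.
Error variance = 85.862 − 77.4403 = 8.4217; SEM = √8.4217 = 2.90.

2.90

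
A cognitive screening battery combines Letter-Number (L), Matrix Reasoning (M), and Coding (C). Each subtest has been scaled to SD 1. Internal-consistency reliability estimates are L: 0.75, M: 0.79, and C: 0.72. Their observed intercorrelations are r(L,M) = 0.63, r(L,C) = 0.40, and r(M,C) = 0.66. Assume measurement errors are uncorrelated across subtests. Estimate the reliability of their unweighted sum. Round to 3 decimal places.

Var(L+M+C) = 3 + 2·[0.63 + 0.40 + 0.66] = 3 + 3.38 = 6.38.
Under uncorrelated errors the observed covariances equal the true-score covariances, so only the own-variance terms attenuate.
True-score variance = [0.75 + 0.79 + 0.72] + 3.38 = 2.26 + 3.38 = 5.64.
Reliability = 5.64 / 6.38 = 0.884.

0.884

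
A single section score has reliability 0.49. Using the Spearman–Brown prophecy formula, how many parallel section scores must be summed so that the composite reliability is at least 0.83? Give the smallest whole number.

6

k ≥ ρ*(1−ρ₁)/(ρ₁(1−ρ*)) = 0.83·0.51 / (0.49·0.17) = 5.082.
Smallest integer k = 6.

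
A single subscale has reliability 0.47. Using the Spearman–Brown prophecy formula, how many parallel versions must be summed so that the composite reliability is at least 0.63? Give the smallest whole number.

k ≥ ρ*(1−ρ₁)/(ρ₁(1−ρ*)) = 0.63·0.53 / (0.47·0.37) = 1.920.
Smallest integer k = 2.

2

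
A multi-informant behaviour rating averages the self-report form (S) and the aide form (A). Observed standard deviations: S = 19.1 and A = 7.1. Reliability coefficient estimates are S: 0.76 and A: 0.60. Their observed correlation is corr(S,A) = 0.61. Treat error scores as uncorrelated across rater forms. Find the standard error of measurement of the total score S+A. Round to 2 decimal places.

Var(total) = 415.22 + 165.444 = 580.664.
True-score variance = 307.502 + 165.444 = 472.946, so reliability = 0.8145.
Error variance = 580.664 − 472.946 = 107.718; SEM = √107.718 = 10.38.

10.38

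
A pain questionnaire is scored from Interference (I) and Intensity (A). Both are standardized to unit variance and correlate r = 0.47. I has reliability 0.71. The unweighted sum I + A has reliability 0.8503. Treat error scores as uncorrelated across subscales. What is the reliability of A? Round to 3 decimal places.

0.850

Var(I+A) = 2 + 2·0.47 = 2.940.
True-score variance = ρ_I + ρ_A + 2·0.47, so 0.8503 = (0.71 + ρ_A + 0.94) / 2.940.
ρ_A = 0.8503·2.940 − 0.71 − 0.94 = 0.850.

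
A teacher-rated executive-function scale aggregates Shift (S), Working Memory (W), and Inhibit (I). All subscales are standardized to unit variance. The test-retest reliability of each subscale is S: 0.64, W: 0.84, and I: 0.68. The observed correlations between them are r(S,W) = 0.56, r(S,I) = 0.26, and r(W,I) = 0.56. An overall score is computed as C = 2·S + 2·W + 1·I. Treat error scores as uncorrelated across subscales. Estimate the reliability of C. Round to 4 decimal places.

Var(C) = 2² + 2² + 1 + 2·[4·0.56 + 2·0.26 + 2·0.56] = 9 + 7.76 = 16.76.
Under uncorrelated errors the observed covariances equal the true-score covariances, so only the own-variance terms attenuate.
True-score variance = [2²·0.64 + 2²·0.84 + 0.68] + 7.76 = 6.6 + 7.76 = 14.36.
Reliability = 14.36 / 16.76 = 0.8568.

0.8568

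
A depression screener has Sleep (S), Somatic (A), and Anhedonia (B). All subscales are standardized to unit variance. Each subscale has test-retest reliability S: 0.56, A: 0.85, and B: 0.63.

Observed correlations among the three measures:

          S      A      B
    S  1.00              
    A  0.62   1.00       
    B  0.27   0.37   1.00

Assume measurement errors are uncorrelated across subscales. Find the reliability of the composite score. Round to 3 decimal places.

0.826

Var(S+A+B) = 3 + 2·[0.62 + 0.27 + 0.37] = 3 + 2.52 = 5.52.
Because errors are independent across components, Cov(Tᵢ,Tⱼ) = Cov(Xᵢ,Xⱼ); the off-diagonal part of the true-score variance is the same as above.
True-score variance = [0.56 + 0.85 + 0.63] + 2.52 = 2.04 + 2.52 = 4.56.
Reliability = 4.56 / 5.52 = 0.826.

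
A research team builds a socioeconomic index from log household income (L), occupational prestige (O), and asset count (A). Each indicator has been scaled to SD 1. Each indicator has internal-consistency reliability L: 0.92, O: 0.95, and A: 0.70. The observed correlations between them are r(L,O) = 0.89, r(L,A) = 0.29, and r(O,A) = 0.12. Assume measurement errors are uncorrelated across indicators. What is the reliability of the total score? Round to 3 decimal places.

Var(L+O+A) = 3 + 2·[0.89 + 0.29 + 0.12] = 3 + 2.6 = 5.6.
Because errors are independent across components, Cov(Tᵢ,Tⱼ) = Cov(Xᵢ,Xⱼ); the off-diagonal part of the true-score variance is the same as above.
True-score variance = [0.92 + 0.95 + 0.70] + 2.6 = 2.57 + 2.6 = 5.17.
Reliability = 5.17 / 5.6 = 0.923.

0.923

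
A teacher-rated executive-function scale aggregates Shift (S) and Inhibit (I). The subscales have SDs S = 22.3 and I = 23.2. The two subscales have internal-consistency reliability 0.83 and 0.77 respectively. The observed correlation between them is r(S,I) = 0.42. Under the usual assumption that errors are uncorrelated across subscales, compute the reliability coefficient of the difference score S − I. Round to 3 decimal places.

0.653

Var(S−I) = 22.3² + 23.2² − 2·22.3·23.2·0.42 = 1035.53 − 434.582 = 600.948.
With uncorrelated errors the cross-covariances are all true-score covariance, so they carry over unchanged; only the diagonal terms shrink to ρᵢσᵢ².
True-score variance = [22.3²·0.83 + 23.2²·0.77] − 434.582 = 827.196 − 434.582 = 392.613.
Reliability = 392.613 / 600.948 = 0.653.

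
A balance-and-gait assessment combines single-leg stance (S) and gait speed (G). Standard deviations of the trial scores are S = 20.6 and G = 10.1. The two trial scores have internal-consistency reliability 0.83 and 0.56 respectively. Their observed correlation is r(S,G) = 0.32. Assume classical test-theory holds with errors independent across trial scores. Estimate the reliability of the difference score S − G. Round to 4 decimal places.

0.7024

Var(S−G) = 20.6² + 10.1² − 2·20.6·10.1·0.32 = 526.37 − 133.158 = 393.212.
With uncorrelated errors the cross-covariances are all true-score covariance, so they carry over unchanged; only the diagonal terms shrink to ρᵢσᵢ².
True-score variance = [20.6²·0.83 + 10.1²·0.56] − 133.158 = 409.344 − 133.158 = 276.186.
Reliability = 276.186 / 393.212 = 0.7024.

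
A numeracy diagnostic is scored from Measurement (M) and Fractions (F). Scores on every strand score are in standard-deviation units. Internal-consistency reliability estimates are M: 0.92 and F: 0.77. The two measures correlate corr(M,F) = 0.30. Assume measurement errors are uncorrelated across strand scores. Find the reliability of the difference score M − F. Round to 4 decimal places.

Var(M−F) = 1 + 1 − 2·0.30 = 2 − 0.6 = 1.4.
With uncorrelated errors the cross-covariances are all true-score covariance, so they carry over unchanged; only the diagonal terms shrink to ρᵢσᵢ².
True-score variance = [0.92 + 0.77] − 0.6 = 1.69 − 0.6 = 1.09.
Reliability = 1.09 / 1.4 = 0.7786.

0.7786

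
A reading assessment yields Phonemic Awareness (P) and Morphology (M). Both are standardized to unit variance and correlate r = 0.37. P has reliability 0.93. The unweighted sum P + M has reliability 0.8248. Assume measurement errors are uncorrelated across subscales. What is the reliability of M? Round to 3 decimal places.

Var(P+M) = 2 + 2·0.37 = 2.740.
True-score variance = ρ_P + ρ_M + 2·0.37, so 0.8248 = (0.93 + ρ_M + 0.74) / 2.740.
ρ_M = 0.8248·2.740 − 0.93 − 0.74 = 0.590.

0.590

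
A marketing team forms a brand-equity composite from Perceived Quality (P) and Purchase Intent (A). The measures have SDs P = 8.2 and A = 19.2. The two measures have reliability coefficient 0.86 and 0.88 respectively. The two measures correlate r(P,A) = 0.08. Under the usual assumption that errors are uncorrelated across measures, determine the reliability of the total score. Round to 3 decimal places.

0.884

Var(P+A) = 8.2² + 19.2² + 2·[8.2·19.2·0.08] = 435.88 + 25.1904 = 461.07.
Under uncorrelated errors the observed covariances equal the true-score covariances, so only the own-variance terms attenuate.
True-score variance = [8.2²·0.86 + 19.2²·0.88] + 25.1904 = 382.23 + 25.1904 = 407.42.
Reliability = 407.42 / 461.07 = 0.884.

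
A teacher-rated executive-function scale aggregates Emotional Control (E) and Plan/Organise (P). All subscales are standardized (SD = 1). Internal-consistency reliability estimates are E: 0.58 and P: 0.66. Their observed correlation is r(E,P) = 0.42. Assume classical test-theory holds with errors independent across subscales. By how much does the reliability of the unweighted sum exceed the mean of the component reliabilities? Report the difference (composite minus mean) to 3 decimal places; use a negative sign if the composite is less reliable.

0.112

Var(sum) = 2 + 0.84 = 2.84; true-score variance = 1.24 + 0.84 = 2.08; composite reliability = 0.7324.
Mean component reliability = 0.6200.
Difference = 0.7324 − 0.6200 = 0.112.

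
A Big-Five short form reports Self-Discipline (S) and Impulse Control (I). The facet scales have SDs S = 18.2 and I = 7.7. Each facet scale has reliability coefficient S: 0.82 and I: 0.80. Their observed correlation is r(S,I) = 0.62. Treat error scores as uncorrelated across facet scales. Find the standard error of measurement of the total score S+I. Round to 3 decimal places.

Var(total) = 390.53 + 173.774 = 564.304.
True-score variance = 319.049 + 173.774 = 492.822, so reliability = 0.8733.
Error variance = 564.304 − 492.822 = 71.4812; SEM = √71.4812 = 8.455.

8.455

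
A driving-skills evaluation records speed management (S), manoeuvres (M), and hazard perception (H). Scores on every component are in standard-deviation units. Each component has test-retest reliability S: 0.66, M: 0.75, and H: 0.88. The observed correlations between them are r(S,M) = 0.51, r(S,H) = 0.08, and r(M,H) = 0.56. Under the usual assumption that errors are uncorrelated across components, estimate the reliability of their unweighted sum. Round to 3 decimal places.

0.866

Var(S+M+H) = 3 + 2·[0.51 + 0.08 + 0.56] = 3 + 2.3 = 5.3.
Because errors are independent across components, Cov(Tᵢ,Tⱼ) = Cov(Xᵢ,Xⱼ); the off-diagonal part of the true-score variance is the same as above.
True-score variance = [0.66 + 0.75 + 0.88] + 2.3 = 2.29 + 2.3 = 4.59.
Reliability = 4.59 / 5.3 = 0.866.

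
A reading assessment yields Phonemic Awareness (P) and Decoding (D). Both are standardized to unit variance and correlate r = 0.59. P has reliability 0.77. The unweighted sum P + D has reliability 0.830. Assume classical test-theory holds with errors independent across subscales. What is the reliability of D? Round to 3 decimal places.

Var(P+D) = 2 + 2·0.59 = 3.180.
True-score variance = ρ_P + ρ_D + 2·0.59, so 0.830 = (0.77 + ρ_D + 1.18) / 3.180.
ρ_D = 0.830·3.180 − 0.77 − 1.18 = 0.689.

0.689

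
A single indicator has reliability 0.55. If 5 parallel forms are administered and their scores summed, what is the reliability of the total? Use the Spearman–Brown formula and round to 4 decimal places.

0.8594

ρ_k = kρ / (1 + (k−1)ρ) = 5·0.55 / (1 + 4·0.55) = 2.750 / 3.200 = 0.8594.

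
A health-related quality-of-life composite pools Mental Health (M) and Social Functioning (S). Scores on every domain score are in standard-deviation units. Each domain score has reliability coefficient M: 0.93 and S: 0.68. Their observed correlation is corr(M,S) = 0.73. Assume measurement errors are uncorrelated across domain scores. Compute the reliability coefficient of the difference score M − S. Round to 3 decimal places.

Var(M−S) = 1 + 1 − 2·0.73 = 2 − 1.46 = 0.54.
Because errors are independent across components, Cov(Tᵢ,Tⱼ) = Cov(Xᵢ,Xⱼ); the off-diagonal part of the true-score variance is the same as above.
True-score variance = [0.93 + 0.68] − 1.46 = 1.61 − 1.46 = 0.15.
Reliability = 0.15 / 0.54 = 0.278.

0.278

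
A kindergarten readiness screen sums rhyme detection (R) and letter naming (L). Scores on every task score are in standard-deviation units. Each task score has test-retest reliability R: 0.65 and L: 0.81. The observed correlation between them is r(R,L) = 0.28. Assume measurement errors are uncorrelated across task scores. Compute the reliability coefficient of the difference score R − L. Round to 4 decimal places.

Var(R−L) = 1 + 1 − 2·0.28 = 2 − 0.56 = 1.44.
With uncorrelated errors the cross-covariances are all true-score covariance, so they carry over unchanged; only the diagonal terms shrink to ρᵢσᵢ².
True-score variance = [0.65 + 0.81] − 0.56 = 1.46 − 0.56 = 0.9.
Reliability = 0.9 / 1.44 = 0.6250.

0.6250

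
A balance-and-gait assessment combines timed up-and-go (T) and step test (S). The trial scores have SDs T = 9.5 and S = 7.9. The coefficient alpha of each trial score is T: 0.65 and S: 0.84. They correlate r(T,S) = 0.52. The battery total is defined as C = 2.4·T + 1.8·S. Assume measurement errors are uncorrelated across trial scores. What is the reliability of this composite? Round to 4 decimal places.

Var(C) = 2.4²·9.5² + 1.8²·7.9² + 2·[4.32·9.5·7.9·0.52] = 722.048 + 337.185 = 1059.23.
Because errors are independent across components, Cov(Tᵢ,Tⱼ) = Cov(Xᵢ,Xⱼ); the off-diagonal part of the true-score variance is the same as above.
True-score variance = [2.4²·9.5²·0.65 + 1.8²·7.9²·0.84] + 337.185 = 507.751 + 337.185 = 844.936.
Reliability = 844.936 / 1059.23 = 0.7977.

0.7977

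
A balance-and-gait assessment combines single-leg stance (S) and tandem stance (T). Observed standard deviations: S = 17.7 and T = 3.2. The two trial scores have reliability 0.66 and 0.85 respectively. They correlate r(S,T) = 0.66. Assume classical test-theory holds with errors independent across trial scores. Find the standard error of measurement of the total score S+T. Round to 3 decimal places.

Var(total) = 323.53 + 74.7648 = 398.295.
True-score variance = 215.475 + 74.7648 = 290.24, so reliability = 0.7287.
Error variance = 398.295 − 290.24 = 108.055; SEM = √108.055 = 10.395.

10.395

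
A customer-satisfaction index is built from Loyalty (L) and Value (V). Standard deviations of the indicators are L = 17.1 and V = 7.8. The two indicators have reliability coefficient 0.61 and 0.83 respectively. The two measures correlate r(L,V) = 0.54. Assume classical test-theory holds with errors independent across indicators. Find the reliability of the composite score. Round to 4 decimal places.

Var(L+V) = 17.1² + 7.8² + 2·[17.1·7.8·0.54] = 353.25 + 144.05 = 497.3.
With uncorrelated errors the cross-covariances are all true-score covariance, so they carry over unchanged; only the diagonal terms shrink to ρᵢσᵢ².
True-score variance = [17.1²·0.61 + 7.8²·0.83] + 144.05 = 228.867 + 144.05 = 372.918.
Reliability = 372.918 / 497.3 = 0.7499.

0.7499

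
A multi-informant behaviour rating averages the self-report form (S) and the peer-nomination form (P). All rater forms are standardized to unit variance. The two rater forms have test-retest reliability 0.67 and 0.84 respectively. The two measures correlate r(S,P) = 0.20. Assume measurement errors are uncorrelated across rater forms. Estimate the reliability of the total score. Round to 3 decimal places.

0.796

Var(S+P) = 2 + 2·[0.20] = 2 + 0.4 = 2.4.
Because errors are independent across components, Cov(Tᵢ,Tⱼ) = Cov(Xᵢ,Xⱼ); the off-diagonal part of the true-score variance is the same as above.
True-score variance = [0.67 + 0.84] + 0.4 = 1.51 + 0.4 = 1.91.
Reliability = 1.91 / 2.4 = 0.796.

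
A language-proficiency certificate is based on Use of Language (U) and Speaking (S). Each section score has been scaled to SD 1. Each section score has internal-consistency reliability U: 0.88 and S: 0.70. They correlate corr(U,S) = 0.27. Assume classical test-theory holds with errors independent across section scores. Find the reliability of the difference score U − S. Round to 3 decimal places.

0.712

Var(U−S) = 1 + 1 − 2·0.27 = 2 − 0.54 = 1.46.
Under uncorrelated errors the observed covariances equal the true-score covariances, so only the own-variance terms attenuate.
True-score variance = [0.88 + 0.70] − 0.54 = 1.58 − 0.54 = 1.04.
Reliability = 1.04 / 1.46 = 0.712.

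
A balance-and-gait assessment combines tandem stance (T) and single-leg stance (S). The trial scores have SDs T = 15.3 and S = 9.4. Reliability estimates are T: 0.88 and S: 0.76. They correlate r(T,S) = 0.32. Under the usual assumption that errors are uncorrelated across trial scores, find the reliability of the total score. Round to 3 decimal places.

0.881

Var(T+S) = 15.3² + 9.4² + 2·[15.3·9.4·0.32] = 322.45 + 92.0448 = 414.495.
With uncorrelated errors the cross-covariances are all true-score covariance, so they carry over unchanged; only the diagonal terms shrink to ρᵢσᵢ².
True-score variance = [15.3²·0.88 + 9.4²·0.76] + 92.0448 = 273.153 + 92.0448 = 365.198.
Reliability = 365.198 / 414.495 = 0.881.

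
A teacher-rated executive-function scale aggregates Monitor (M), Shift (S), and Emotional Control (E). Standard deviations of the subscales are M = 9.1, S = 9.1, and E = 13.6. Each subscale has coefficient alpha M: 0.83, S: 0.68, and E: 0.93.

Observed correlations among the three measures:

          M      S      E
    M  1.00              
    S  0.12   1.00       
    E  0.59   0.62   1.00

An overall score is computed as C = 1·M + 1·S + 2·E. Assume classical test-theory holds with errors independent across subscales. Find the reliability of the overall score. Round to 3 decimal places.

Var(C) = 9.1² + 9.1² + 2²·13.6² + 2·[9.1·9.1·0.12 + 2·9.1·13.6·0.59 + 2·9.1·13.6·0.62] = 905.46 + 618.873 = 1524.33.
Under uncorrelated errors the observed covariances equal the true-score covariances, so only the own-variance terms attenuate.
True-score variance = [9.1²·0.83 + 9.1²·0.68 + 2²·13.6²·0.93] + 618.873 = 813.094 + 618.873 = 1431.97.
Reliability = 1431.97 / 1524.33 = 0.939.

0.939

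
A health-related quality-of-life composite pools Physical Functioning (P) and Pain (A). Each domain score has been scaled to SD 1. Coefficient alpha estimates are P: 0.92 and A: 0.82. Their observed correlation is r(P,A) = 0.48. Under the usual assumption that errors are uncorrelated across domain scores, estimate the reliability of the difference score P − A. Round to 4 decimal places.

0.7500

Var(P−A) = 1 + 1 − 2·0.48 = 2 − 0.96 = 1.04.
Under uncorrelated errors the observed covariances equal the true-score covariances, so only the own-variance terms attenuate.
True-score variance = [0.92 + 0.82] − 0.96 = 1.74 − 0.96 = 0.78.
Reliability = 0.78 / 1.04 = 0.7500.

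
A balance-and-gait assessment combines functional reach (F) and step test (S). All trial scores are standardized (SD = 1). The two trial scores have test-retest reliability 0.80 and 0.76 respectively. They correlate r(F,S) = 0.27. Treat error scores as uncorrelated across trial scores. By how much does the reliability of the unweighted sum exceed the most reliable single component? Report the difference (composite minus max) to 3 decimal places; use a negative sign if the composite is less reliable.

Var(sum) = 2 + 0.54 = 2.54; true-score variance = 1.56 + 0.54 = 2.1; composite reliability = 0.8268.
Max component reliability = 0.8000.
Difference = 0.8268 − 0.8000 = 0.027.

0.027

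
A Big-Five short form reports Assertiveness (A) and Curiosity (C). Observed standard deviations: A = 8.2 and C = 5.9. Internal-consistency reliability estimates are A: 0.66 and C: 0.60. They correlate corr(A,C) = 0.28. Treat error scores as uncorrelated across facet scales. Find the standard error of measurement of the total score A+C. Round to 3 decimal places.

6.065

Var(total) = 102.05 + 27.0928 = 129.143.
True-score variance = 65.2644 + 27.0928 = 92.3572, so reliability = 0.7152.
Error variance = 129.143 − 92.3572 = 36.7856; SEM = √36.7856 = 6.065.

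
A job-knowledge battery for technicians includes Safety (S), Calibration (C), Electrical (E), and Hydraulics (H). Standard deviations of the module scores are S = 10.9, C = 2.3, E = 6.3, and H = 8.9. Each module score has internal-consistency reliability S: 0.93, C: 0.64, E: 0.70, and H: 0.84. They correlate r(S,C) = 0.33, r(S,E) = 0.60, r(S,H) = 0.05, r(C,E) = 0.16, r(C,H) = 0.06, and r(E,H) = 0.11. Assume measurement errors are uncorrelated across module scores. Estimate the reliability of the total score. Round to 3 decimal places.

Var(S+C+E+H) = 10.9² + 2.3² + 6.3² + 8.9² + 2·[10.9·2.3·0.33 + 10.9·6.3·0.60 + 10.9·8.9·0.05 + 2.3·6.3·0.16 + 2.3·8.9·0.06 + 6.3·8.9·0.11] = 243 + 128.08 = 371.08.
With uncorrelated errors the cross-covariances are all true-score covariance, so they carry over unchanged; only the diagonal terms shrink to ρᵢσᵢ².
True-score variance = [10.9²·0.93 + 2.3²·0.64 + 6.3²·0.70 + 8.9²·0.84] + 128.08 = 208.198 + 128.08 = 336.278.
Reliability = 336.278 / 371.08 = 0.906.

0.906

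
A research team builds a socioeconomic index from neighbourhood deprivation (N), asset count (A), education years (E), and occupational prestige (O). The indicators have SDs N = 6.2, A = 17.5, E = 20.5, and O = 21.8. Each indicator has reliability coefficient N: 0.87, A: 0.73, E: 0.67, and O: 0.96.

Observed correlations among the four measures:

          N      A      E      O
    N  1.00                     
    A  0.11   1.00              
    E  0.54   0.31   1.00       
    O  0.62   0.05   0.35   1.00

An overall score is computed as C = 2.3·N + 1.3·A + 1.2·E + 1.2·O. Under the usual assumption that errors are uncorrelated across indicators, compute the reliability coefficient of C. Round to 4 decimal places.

Var(C) = 2.3²·6.2² + 1.3²·17.5² + 1.2²·20.5² + 1.2²·21.8² + 2·[2.99·6.2·17.5·0.11 + 2.76·6.2·20.5·0.54 + 2.76·6.2·21.8·0.62 + 1.56·17.5·20.5·0.31 + 1.56·17.5·21.8·0.05 + 1.44·20.5·21.8·0.35] = 2010.42 + 1769.77 = 3780.19.
Under uncorrelated errors the observed covariances equal the true-score covariances, so only the own-variance terms attenuate.
True-score variance = [2.3²·6.2²·0.87 + 1.3²·17.5²·0.73 + 1.2²·20.5²·0.67 + 1.2²·21.8²·0.96] + 1769.77 = 1617.16 + 1769.77 = 3386.94.
Reliability = 3386.94 / 3780.19 = 0.8960.

0.8960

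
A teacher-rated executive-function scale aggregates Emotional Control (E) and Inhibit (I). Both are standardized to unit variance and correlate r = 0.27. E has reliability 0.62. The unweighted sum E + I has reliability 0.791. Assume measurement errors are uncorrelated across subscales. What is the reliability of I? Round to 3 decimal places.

0.849

Var(E+I) = 2 + 2·0.27 = 2.540.
True-score variance = ρ_E + ρ_I + 2·0.27, so 0.791 = (0.62 + ρ_I + 0.54) / 2.540.
ρ_I = 0.791·2.540 − 0.62 − 0.54 = 0.849.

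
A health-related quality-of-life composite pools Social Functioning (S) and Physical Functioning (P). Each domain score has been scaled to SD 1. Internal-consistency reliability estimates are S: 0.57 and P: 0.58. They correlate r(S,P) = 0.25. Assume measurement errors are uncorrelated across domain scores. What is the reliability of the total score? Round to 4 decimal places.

0.6600

Var(S+P) = 2 + 2·[0.25] = 2 + 0.5 = 2.5.
Under uncorrelated errors the observed covariances equal the true-score covariances, so only the own-variance terms attenuate.
True-score variance = [0.57 + 0.58] + 0.5 = 1.15 + 0.5 = 1.65.
Reliability = 1.65 / 2.5 = 0.6600.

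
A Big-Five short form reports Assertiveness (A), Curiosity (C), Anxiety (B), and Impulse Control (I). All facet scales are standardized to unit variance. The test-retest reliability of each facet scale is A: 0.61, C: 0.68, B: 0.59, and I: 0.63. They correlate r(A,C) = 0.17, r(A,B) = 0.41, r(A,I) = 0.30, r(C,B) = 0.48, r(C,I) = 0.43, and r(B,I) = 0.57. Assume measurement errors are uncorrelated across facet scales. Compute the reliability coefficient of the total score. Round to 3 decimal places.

0.829

Var(A+C+B+I) = 4 + 2·[0.17 + 0.41 + 0.30 + 0.48 + 0.43 + 0.57] = 4 + 4.72 = 8.72.
Under uncorrelated errors the observed covariances equal the true-score covariances, so only the own-variance terms attenuate.
True-score variance = [0.61 + 0.68 + 0.59 + 0.63] + 4.72 = 2.51 + 4.72 = 7.23.
Reliability = 7.23 / 8.72 = 0.829.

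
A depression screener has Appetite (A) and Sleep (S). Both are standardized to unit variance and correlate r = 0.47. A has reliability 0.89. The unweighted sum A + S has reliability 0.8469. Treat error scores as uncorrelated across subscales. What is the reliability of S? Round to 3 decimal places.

0.660

Var(A+S) = 2 + 2·0.47 = 2.940.
True-score variance = ρ_A + ρ_S + 2·0.47, so 0.8469 = (0.89 + ρ_S + 0.94) / 2.940.
ρ_S = 0.8469·2.940 − 0.89 − 0.94 = 0.660.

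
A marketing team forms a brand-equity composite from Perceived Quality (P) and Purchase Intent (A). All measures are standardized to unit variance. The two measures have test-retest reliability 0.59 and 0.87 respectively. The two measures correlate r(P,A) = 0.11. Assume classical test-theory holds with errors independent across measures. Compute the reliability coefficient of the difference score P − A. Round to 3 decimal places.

0.697

Var(P−A) = 1 + 1 − 2·0.11 = 2 − 0.22 = 1.78.
With uncorrelated errors the cross-covariances are all true-score covariance, so they carry over unchanged; only the diagonal terms shrink to ρᵢσᵢ².
True-score variance = [0.59 + 0.87] − 0.22 = 1.46 − 0.22 = 1.24.
Reliability = 1.24 / 1.78 = 0.697.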